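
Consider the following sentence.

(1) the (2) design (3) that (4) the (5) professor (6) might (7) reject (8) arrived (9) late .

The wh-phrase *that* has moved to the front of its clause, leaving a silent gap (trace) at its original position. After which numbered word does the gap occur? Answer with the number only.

'that' is the direct object of 'reject'. It moves to the left edge, and the trace sits right after 'reject':
The design that the professor might reject ___ arrived late.
'reject' is word 7.

7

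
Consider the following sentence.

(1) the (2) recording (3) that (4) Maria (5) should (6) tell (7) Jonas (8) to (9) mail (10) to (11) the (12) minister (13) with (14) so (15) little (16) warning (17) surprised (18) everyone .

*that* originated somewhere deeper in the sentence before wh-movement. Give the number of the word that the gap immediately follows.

9

'that' is the direct object of 'mail'. It moves to the left edge, and the trace sits right after 'mail':
The recording that Maria should tell Jonas to mail ___ to the minister with so little warning surprised everyone.
'mail' is word 9.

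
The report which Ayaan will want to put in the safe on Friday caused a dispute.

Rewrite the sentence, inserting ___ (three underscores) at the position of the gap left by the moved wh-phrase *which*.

'which' functions as the direct object of 'put'. The gap is right after 'put'.

The report which Ayaan will want to put ___ in the safe on Friday caused a dispute.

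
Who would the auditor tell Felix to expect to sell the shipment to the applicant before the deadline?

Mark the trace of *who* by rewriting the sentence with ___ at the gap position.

Who would the auditor tell Felix to expect ___ to sell the shipment to the applicant before the deadline?

Underlying clause: The auditor would tell Felix to expect who to sell the shipment to the applicant before the deadline.
The filler 'who' is interpreted as the direct object of 'expect'. The gap is right after 'expect'.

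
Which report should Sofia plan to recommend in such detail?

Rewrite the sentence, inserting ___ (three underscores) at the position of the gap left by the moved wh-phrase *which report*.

In situ: Sofia should plan to recommend which report in such detail.
The filler 'which report' is interpreted as the direct object of 'recommend'. The gap is right after 'recommend'.

Which report should Sofia plan to recommend ___ in such detail?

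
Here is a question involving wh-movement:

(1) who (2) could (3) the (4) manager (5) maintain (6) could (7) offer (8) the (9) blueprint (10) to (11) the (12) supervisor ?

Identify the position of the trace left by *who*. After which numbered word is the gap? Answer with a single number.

5

In situ: The manager could maintain who could offer the blueprint to the supervisor.
'who' is the subject of the clause embedded under 'maintain'. Fronting leaves a gap immediately after 'maintain':
Who could the manager maintain ___ could offer the blueprint to the supervisor?
'maintain' is word 5.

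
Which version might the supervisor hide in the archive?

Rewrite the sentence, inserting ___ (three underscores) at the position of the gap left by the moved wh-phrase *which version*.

In situ: The supervisor might hide which version in the archive.
'which version' functions as the direct object of 'hide'. The gap is right after 'hide'.

Which version might the supervisor hide ___ in the archive?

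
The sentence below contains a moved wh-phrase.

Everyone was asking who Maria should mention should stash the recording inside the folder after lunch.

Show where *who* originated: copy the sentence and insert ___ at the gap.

Pre-movement form: Maria should mention who should stash the recording inside the folder after lunch.
The filler 'who' is interpreted as the subject of the clause embedded under 'mention'. The gap is right after 'mention'.

Everyone was asking who Maria should mention ___ should stash the recording inside the folder after lunch.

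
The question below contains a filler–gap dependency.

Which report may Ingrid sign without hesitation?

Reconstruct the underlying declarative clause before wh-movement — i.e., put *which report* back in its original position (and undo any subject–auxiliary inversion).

The filler 'which report' is interpreted as the direct object of 'sign'. It moves to the left edge, and the trace sits right after 'sign':
Which report may Ingrid sign ___ without hesitation?

Ingrid may sign which report without hesitation.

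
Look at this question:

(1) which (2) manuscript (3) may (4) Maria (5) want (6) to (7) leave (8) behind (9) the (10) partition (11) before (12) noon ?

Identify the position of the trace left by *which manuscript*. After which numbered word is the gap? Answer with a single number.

Pre-movement form: Maria may want to leave which manuscript behind the partition before noon.
'which manuscript' functions as the direct object of 'leave'. Fronting leaves a gap immediately after 'leave':
Which manuscript may Maria want to leave ___ behind the partition before noon?
'leave' is word 7.

7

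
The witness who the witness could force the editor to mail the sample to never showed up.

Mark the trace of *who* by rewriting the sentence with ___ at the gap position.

'who' is the object of the preposition 'to' (recipient of 'mail'). The gap is right after 'to'.

The witness who the witness could force the editor to mail the sample to ___ never showed up.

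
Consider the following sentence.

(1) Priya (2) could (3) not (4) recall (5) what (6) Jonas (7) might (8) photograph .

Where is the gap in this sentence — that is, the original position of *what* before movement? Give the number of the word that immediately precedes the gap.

8

In situ: Jonas might photograph what.
The filler 'what' is interpreted as the direct object of 'photograph'. Wh-movement fronts it, leaving a gap right after 'photograph':
Priya could not recall what Jonas might photograph ___.
'photograph' is word 8.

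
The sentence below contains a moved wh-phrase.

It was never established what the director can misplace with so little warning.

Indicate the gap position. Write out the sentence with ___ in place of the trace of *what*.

Before movement: The director can misplace what with so little warning.
'what' is the direct object of 'misplace'. The gap is right after 'misplace'.

It was never established what the director can misplace ___ with so little warning.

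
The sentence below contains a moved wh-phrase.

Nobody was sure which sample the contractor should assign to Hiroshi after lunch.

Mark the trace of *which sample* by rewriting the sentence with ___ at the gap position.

In situ: The contractor should assign which sample to Hiroshi after lunch.
The filler 'which sample' is interpreted as the direct object of 'assign'. The gap is right after 'assign'.

Nobody was sure which sample the contractor should assign ___ to Hiroshi after lunch.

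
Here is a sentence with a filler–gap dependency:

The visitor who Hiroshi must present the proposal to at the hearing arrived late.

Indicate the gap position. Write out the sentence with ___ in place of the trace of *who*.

The visitor who Hiroshi must present the proposal to ___ at the hearing arrived late.

The filler 'who' is interpreted as the object of the preposition 'to' (recipient of 'present'). The gap is right after 'to'.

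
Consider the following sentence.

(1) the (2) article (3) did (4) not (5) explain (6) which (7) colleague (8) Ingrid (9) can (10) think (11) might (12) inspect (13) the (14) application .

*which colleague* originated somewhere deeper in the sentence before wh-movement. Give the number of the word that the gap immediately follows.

10

Pre-movement form: Ingrid can think which colleague might inspect the application.
'which colleague' is the subject of the clause embedded under 'think'. Wh-movement fronts it, leaving a gap right after 'think':
The article did not explain which colleague Ingrid can think ___ might inspect the application.
'think' is word 10.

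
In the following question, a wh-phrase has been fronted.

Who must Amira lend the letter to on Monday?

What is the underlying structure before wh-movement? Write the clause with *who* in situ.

Amira must lend the letter to who on Monday.

'who' functions as the object of the preposition 'to' (recipient of 'lend'). Fronting leaves a gap immediately after 'to':
Who must Amira lend the letter to ___ on Monday?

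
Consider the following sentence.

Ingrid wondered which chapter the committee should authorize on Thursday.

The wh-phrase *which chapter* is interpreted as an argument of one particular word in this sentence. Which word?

Before movement: The committee should authorize which chapter on Thursday.
'which chapter' functions as the direct object of 'authorize'. Wh-movement fronts it, leaving a gap right after 'authorize':
Ingrid wondered which chapter the committee should authorize ___ on Thursday.

authorize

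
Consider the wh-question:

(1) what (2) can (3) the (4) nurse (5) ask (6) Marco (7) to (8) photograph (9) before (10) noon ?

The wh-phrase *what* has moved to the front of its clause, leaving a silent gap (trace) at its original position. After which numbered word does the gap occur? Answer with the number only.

In situ: The nurse can ask Marco to photograph what before noon.
'what' functions as the direct object of 'photograph'. Wh-movement fronts it, leaving a gap right after 'photograph':
What can the nurse ask Marco to photograph ___ before noon?
'photograph' is word 8.

8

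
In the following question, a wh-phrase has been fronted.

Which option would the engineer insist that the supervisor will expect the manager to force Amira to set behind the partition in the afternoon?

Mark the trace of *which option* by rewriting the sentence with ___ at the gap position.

Before movement: The engineer would insist that the supervisor will expect the manager to force Amira to set which option behind the partition in the afternoon.
'which option' is the direct object of 'set'. The gap is right after 'set'.

Which option would the engineer insist that the supervisor will expect the manager to force Amira to set ___ behind the partition in the afternoon?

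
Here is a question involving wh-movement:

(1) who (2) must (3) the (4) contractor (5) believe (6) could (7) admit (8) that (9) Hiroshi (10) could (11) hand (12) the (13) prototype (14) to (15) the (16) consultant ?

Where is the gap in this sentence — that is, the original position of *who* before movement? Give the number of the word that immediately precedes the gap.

Pre-movement form: The contractor must believe who could admit that Hiroshi could hand the prototype to the consultant.
'who' functions as the subject of the clause embedded under 'believe'. Wh-movement fronts it, leaving a gap right after 'believe':
Who must the contractor believe ___ could admit that Hiroshi could hand the prototype to the consultant?
'believe' is word 5.

5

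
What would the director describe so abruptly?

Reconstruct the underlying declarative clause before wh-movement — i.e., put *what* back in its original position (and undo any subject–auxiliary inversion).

The filler 'what' is interpreted as the direct object of 'describe'. Wh-movement fronts it, leaving a gap right after 'describe':
What would the director describe ___ so abruptly?

The director would describe what so abruptly.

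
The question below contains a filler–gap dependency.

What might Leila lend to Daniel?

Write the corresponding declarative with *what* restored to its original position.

Leila might lend what to Daniel.

'what' is the direct object of 'lend'. Wh-movement fronts it, leaving a gap right after 'lend':
What might Leila lend ___ to Daniel?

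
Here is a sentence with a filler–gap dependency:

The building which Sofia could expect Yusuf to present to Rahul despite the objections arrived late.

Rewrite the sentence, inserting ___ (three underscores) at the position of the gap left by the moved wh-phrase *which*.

The building which Sofia could expect Yusuf to present ___ to Rahul despite the objections arrived late.

The filler 'which' is interpreted as the direct object of 'present'. The gap is right after 'present'.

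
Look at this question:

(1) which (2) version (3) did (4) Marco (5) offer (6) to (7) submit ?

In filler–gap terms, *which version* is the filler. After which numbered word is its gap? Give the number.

7

Pre-movement form: Marco did offer to submit which version.
'which version' is the direct object of 'submit'. It moves to the left edge, and the trace sits right after 'submit':
Which version did Marco offer to submit ___?
'submit' is word 7.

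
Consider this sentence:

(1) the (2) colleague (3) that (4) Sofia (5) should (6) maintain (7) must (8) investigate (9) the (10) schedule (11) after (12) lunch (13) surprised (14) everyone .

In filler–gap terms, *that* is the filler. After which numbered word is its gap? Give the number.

6

'that' is the subject of the clause embedded under 'maintain'. Fronting leaves a gap immediately after 'maintain':
The colleague that Sofia should maintain ___ must investigate the schedule after lunch surprised everyone.
'maintain' is word 6.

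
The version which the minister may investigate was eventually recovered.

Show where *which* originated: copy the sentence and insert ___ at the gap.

The filler 'which' is interpreted as the direct object of 'investigate'. The gap is right after 'investigate'.

The version which the minister may investigate ___ was eventually recovered.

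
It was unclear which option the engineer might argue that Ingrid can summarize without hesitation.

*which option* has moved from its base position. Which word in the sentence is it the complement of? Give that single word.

Underlying clause: The engineer might argue that Ingrid can summarize which option without hesitation.
'which option' functions as the direct object of 'summarize'. It moves to the left edge, and the trace sits right after 'summarize':
It was unclear which option the engineer might argue that Ingrid can summarize ___ without hesitation.

summarize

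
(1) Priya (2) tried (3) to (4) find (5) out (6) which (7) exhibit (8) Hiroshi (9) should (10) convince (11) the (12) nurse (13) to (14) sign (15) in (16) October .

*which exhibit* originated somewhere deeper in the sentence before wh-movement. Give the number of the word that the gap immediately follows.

In situ: Hiroshi should convince the nurse to sign which exhibit in October.
The filler 'which exhibit' is interpreted as the direct object of 'sign'. Fronting leaves a gap immediately after 'sign':
Priya tried to find out which exhibit Hiroshi should convince the nurse to sign ___ in October.
'sign' is word 14.

14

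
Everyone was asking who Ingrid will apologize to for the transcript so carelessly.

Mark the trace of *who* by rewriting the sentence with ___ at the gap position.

Before movement: Ingrid will apologize to who for the transcript so carelessly.
'who' functions as the object of the preposition 'to'. The gap is right after 'to'.

Everyone was asking who Ingrid will apologize to ___ for the transcript so carelessly.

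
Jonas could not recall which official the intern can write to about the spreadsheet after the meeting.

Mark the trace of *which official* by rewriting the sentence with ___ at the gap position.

Jonas could not recall which official the intern can write to ___ about the spreadsheet after the meeting.

Underlying clause: The intern can write to which official about the spreadsheet after the meeting.
The filler 'which official' is interpreted as the object of the preposition 'to'. The gap is right after 'to'.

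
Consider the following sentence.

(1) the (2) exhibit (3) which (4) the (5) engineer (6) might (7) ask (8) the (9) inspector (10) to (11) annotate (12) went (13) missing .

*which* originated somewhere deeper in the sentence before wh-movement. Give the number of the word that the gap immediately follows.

11

'which' is the direct object of 'annotate'. Fronting leaves a gap immediately after 'annotate':
The exhibit which the engineer might ask the inspector to annotate ___ went missing.
'annotate' is word 11.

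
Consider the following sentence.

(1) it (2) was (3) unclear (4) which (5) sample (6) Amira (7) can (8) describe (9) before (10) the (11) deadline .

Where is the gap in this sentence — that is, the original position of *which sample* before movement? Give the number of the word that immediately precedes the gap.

Underlying clause: Amira can describe which sample before the deadline.
'which sample' is the direct object of 'describe'. It moves to the left edge, and the trace sits right after 'describe':
It was unclear which sample Amira can describe ___ before the deadline.
'describe' is word 8.

8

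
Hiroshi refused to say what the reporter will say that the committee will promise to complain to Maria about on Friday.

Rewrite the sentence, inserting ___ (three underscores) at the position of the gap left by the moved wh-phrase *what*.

Pre-movement form: The reporter will say that the committee will promise to complain to Maria about what on Friday.
'what' functions as the object of the preposition 'about'. The gap is right after 'about'.

Hiroshi refused to say what the reporter will say that the committee will promise to complain to Maria about ___ on Friday.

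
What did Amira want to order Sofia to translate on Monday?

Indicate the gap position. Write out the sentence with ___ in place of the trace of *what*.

Underlying clause: Amira did want to order Sofia to translate what on Monday.
'what' functions as the direct object of 'translate'. The gap is right after 'translate'.

What did Amira want to order Sofia to translate ___ on Monday?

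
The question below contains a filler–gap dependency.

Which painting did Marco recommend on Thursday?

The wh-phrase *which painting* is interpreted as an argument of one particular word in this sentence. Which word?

In situ: Marco did recommend which painting on Thursday.
'which painting' is the direct object of 'recommend'. Wh-movement fronts it, leaving a gap right after 'recommend':
Which painting did Marco recommend ___ on Thursday?

recommend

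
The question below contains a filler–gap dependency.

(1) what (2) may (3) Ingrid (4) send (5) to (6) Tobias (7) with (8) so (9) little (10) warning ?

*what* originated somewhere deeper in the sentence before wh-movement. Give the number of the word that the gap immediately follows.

4

Before movement: Ingrid may send what to Tobias with so little warning.
The filler 'what' is interpreted as the direct object of 'send'. Fronting leaves a gap immediately after 'send':
What may Ingrid send ___ to Tobias with so little warning?
'send' is word 4.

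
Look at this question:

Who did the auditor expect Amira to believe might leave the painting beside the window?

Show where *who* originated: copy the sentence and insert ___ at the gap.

Pre-movement form: The auditor did expect Amira to believe who might leave the painting beside the window.
'who' is the subject of the clause embedded under 'believe'. The gap is right after 'believe'.

Who did the auditor expect Amira to believe ___ might leave the painting beside the window?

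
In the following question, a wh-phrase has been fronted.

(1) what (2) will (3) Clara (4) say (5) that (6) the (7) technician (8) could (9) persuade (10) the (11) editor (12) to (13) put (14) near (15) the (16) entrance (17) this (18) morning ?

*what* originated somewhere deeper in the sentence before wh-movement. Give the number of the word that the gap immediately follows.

13

Before movement: Clara will say that the technician could persuade the editor to put what near the entrance this morning.
The filler 'what' is interpreted as the direct object of 'put'. Fronting leaves a gap immediately after 'put':
What will Clara say that the technician could persuade the editor to put ___ near the entrance this morning?
'put' is word 13.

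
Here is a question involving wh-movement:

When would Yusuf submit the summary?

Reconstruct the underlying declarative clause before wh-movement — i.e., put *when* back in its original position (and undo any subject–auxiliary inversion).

'when' is the temporal adjunct. Wh-movement fronts it, leaving a gap right after 'summary':
When would Yusuf submit the summary ___?

Yusuf would submit the summary when.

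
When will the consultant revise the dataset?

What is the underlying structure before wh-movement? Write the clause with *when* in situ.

'when' is the temporal adjunct. Fronting leaves a gap immediately after 'dataset':
When will the consultant revise the dataset ___?

The consultant will revise the dataset when.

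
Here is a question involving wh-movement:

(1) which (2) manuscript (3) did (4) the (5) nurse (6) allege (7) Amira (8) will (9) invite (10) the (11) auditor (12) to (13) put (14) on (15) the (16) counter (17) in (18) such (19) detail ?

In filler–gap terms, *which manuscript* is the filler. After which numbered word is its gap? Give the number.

In situ: The nurse did allege Amira will invite the auditor to put which manuscript on the counter in such detail.
'which manuscript' is the direct object of 'put'. Fronting leaves a gap immediately after 'put':
Which manuscript did the nurse allege Amira will invite the auditor to put ___ on the counter in such detail?
'put' is word 13.

13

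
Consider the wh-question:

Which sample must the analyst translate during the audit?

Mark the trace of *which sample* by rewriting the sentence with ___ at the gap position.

Which sample must the analyst translate ___ during the audit?

Underlying clause: The analyst must translate which sample during the audit.
'which sample' functions as the direct object of 'translate'. The gap is right after 'translate'.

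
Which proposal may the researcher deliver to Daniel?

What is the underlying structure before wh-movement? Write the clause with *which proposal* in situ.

The filler 'which proposal' is interpreted as the direct object of 'deliver'. Wh-movement fronts it, leaving a gap right after 'deliver':
Which proposal may the researcher deliver ___ to Daniel?

The researcher may deliver which proposal to Daniel.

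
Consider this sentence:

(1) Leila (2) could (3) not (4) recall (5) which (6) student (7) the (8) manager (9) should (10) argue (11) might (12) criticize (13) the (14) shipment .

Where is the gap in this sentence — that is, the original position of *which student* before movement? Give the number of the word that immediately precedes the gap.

10

Before movement: The manager should argue which student might criticize the shipment.
The filler 'which student' is interpreted as the subject of the clause embedded under 'argue'. Wh-movement fronts it, leaving a gap right after 'argue':
Leila could not recall which student the manager should argue ___ might criticize the shipment.
'argue' is word 10.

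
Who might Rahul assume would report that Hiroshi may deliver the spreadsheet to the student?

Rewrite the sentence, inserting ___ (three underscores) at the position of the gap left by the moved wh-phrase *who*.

Who might Rahul assume ___ would report that Hiroshi may deliver the spreadsheet to the student?

In situ: Rahul might assume who would report that Hiroshi may deliver the spreadsheet to the student.
The filler 'who' is interpreted as the subject of the clause embedded under 'assume'. The gap is right after 'assume'.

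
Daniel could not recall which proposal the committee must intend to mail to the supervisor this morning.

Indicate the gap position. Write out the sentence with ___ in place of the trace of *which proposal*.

Pre-movement form: The committee must intend to mail which proposal to the supervisor this morning.
The filler 'which proposal' is interpreted as the direct object of 'mail'. The gap is right after 'mail'.

Daniel could not recall which proposal the committee must intend to mail ___ to the supervisor this morning.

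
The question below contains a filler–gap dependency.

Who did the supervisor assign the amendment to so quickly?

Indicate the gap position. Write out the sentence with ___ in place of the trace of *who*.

Who did the supervisor assign the amendment to ___ so quickly?

Before movement: The supervisor did assign the amendment to who so quickly.
'who' is the object of the preposition 'to' (recipient of 'assign'). The gap is right after 'to'.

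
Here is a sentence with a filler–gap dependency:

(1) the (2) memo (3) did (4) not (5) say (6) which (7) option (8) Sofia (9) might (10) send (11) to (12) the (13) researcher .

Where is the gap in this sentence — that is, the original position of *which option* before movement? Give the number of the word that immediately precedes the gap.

10

Pre-movement form: Sofia might send which option to the researcher.
The filler 'which option' is interpreted as the direct object of 'send'. Wh-movement fronts it, leaving a gap right after 'send':
The memo did not say which option Sofia might send ___ to the researcher.
'send' is word 10.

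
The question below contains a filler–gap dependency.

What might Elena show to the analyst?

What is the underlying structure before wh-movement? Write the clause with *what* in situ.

'what' is the direct object of 'show'. It moves to the left edge, and the trace sits right after 'show':
What might Elena show ___ to the analyst?

Elena might show what to the analyst.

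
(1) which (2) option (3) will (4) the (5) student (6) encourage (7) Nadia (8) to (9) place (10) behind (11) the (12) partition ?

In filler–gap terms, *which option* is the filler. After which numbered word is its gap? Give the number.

In situ: The student will encourage Nadia to place which option behind the partition.
The filler 'which option' is interpreted as the direct object of 'place'. Fronting leaves a gap immediately after 'place':
Which option will the student encourage Nadia to place ___ behind the partition?
'place' is word 9.

9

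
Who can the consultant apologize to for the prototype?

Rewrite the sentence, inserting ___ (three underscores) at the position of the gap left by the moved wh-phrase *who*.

Who can the consultant apologize to ___ for the prototype?

In situ: The consultant can apologize to who for the prototype.
The filler 'who' is interpreted as the object of the preposition 'to'. The gap is right after 'to'.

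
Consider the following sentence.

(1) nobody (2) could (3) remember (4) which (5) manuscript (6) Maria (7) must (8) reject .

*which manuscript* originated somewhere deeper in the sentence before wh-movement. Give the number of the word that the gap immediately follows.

8

Before movement: Maria must reject which manuscript.
'which manuscript' functions as the direct object of 'reject'. Fronting leaves a gap immediately after 'reject':
Nobody could remember which manuscript Maria must reject ___.
'reject' is word 8.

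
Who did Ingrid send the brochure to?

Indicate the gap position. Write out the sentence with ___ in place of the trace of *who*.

Who did Ingrid send the brochure to ___?

In situ: Ingrid did send the brochure to who.
The filler 'who' is interpreted as the object of the preposition 'to' (recipient of 'send'). The gap is right after 'to'.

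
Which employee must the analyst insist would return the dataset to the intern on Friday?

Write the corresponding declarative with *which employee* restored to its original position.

The analyst must insist which employee would return the dataset to the intern on Friday.

'which employee' functions as the subject of the clause embedded under 'insist'. Wh-movement fronts it, leaving a gap right after 'insist':
Which employee must the analyst insist ___ would return the dataset to the intern on Friday?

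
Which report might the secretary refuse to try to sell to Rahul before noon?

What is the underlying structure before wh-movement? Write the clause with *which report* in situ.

The secretary might refuse to try to sell which report to Rahul before noon.

The filler 'which report' is interpreted as the direct object of 'sell'. Fronting leaves a gap immediately after 'sell':
Which report might the secretary refuse to try to sell ___ to Rahul before noon?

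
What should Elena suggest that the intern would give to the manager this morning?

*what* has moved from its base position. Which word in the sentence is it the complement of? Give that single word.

Underlying clause: Elena should suggest that the intern would give what to the manager this morning.
'what' functions as the direct object of 'give'. It moves to the left edge, and the trace sits right after 'give':
What should Elena suggest that the intern would give ___ to the manager this morning?

give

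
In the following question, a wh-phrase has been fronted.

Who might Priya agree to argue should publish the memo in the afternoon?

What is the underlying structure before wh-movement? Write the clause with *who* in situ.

The filler 'who' is interpreted as the subject of the clause embedded under 'argue'. It moves to the left edge, and the trace sits right after 'argue':
Who might Priya agree to argue ___ should publish the memo in the afternoon?

Priya might agree to argue who should publish the memo in the afternoon.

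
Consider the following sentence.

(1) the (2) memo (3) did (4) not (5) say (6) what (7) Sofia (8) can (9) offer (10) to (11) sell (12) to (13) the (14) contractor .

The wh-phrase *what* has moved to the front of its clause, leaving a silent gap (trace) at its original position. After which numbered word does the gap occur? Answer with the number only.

11

Pre-movement form: Sofia can offer to sell what to the contractor.
'what' functions as the direct object of 'sell'. Wh-movement fronts it, leaving a gap right after 'sell':
The memo did not say what Sofia can offer to sell ___ to the contractor.
'sell' is word 11.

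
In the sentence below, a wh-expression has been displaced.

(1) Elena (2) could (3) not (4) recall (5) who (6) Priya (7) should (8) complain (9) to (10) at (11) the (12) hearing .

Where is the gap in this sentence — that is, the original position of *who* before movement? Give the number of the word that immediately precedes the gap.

9

Pre-movement form: Priya should complain to who at the hearing.
The filler 'who' is interpreted as the object of the preposition 'to'. Fronting leaves a gap immediately after 'to':
Elena could not recall who Priya should complain to ___ at the hearing.
'to' is word 9.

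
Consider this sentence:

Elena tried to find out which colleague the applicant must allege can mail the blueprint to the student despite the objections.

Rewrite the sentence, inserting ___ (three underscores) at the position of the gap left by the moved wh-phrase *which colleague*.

Elena tried to find out which colleague the applicant must allege ___ can mail the blueprint to the student despite the objections.

Pre-movement form: The applicant must allege which colleague can mail the blueprint to the student despite the objections.
'which colleague' is the subject of the clause embedded under 'allege'. The gap is right after 'allege'.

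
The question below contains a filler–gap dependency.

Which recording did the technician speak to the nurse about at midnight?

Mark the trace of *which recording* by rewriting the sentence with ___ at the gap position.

In situ: The technician did speak to the nurse about which recording at midnight.
The filler 'which recording' is interpreted as the object of the preposition 'about'. The gap is right after 'about'.

Which recording did the technician speak to the nurse about ___ at midnight?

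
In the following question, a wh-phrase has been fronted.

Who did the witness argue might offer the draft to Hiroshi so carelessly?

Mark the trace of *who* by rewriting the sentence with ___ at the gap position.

Underlying clause: The witness did argue who might offer the draft to Hiroshi so carelessly.
'who' functions as the subject of the clause embedded under 'argue'. The gap is right after 'argue'.

Who did the witness argue ___ might offer the draft to Hiroshi so carelessly?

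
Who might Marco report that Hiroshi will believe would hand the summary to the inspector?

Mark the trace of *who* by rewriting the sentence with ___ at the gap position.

Underlying clause: Marco might report that Hiroshi will believe who would hand the summary to the inspector.
The filler 'who' is interpreted as the subject of the clause embedded under 'believe'. The gap is right after 'believe'.

Who might Marco report that Hiroshi will believe ___ would hand the summary to the inspector?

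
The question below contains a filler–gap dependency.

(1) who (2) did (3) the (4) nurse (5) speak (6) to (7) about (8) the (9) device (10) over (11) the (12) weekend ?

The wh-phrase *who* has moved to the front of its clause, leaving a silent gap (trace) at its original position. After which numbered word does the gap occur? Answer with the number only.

6

Pre-movement form: The nurse did speak to who about the device over the weekend.
'who' functions as the object of the preposition 'to'. It moves to the left edge, and the trace sits right after 'to':
Who did the nurse speak to ___ about the device over the weekend?
'to' is word 6.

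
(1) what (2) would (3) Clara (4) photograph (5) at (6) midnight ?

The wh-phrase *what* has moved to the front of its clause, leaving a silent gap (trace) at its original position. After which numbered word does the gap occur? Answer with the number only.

In situ: Clara would photograph what at midnight.
The filler 'what' is interpreted as the direct object of 'photograph'. It moves to the left edge, and the trace sits right after 'photograph':
What would Clara photograph ___ at midnight?
'photograph' is word 4.

4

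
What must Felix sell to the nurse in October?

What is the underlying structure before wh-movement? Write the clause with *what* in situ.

Felix must sell what to the nurse in October.

'what' functions as the direct object of 'sell'. Fronting leaves a gap immediately after 'sell':
What must Felix sell ___ to the nurse in October?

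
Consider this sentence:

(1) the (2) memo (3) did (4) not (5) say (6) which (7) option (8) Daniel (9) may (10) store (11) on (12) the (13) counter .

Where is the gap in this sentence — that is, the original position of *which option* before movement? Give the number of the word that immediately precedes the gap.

In situ: Daniel may store which option on the counter.
The filler 'which option' is interpreted as the direct object of 'store'. Fronting leaves a gap immediately after 'store':
The memo did not say which option Daniel may store ___ on the counter.
'store' is word 10.

10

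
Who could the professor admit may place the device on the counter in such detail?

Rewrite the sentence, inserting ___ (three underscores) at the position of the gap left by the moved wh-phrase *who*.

Underlying clause: The professor could admit who may place the device on the counter in such detail.
'who' is the subject of the clause embedded under 'admit'. The gap is right after 'admit'.

Who could the professor admit ___ may place the device on the counter in such detail?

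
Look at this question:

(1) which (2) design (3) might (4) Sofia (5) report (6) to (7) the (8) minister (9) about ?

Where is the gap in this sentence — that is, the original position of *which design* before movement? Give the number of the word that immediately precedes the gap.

9

In situ: Sofia might report to the minister about which design.
The filler 'which design' is interpreted as the object of the preposition 'about'. Fronting leaves a gap immediately after 'about':
Which design might Sofia report to the minister about ___?
'about' is word 9.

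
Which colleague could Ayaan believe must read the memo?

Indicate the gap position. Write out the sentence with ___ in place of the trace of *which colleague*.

Underlying clause: Ayaan could believe which colleague must read the memo.
The filler 'which colleague' is interpreted as the subject of the clause embedded under 'believe'. The gap is right after 'believe'.

Which colleague could Ayaan believe ___ must read the memo?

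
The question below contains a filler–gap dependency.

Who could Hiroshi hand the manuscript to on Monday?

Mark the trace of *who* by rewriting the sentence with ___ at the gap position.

Before movement: Hiroshi could hand the manuscript to who on Monday.
'who' is the object of the preposition 'to' (recipient of 'hand'). The gap is right after 'to'.

Who could Hiroshi hand the manuscript to ___ on Monday?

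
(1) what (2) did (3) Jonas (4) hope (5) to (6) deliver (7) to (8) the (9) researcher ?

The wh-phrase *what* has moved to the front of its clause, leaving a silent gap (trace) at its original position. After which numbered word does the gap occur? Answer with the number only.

6

Pre-movement form: Jonas did hope to deliver what to the researcher.
'what' functions as the direct object of 'deliver'. It moves to the left edge, and the trace sits right after 'deliver':
What did Jonas hope to deliver ___ to the researcher?
'deliver' is word 6.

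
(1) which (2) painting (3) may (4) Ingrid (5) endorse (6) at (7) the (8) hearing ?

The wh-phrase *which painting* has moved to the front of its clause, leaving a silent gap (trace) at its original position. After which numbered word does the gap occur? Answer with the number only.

In situ: Ingrid may endorse which painting at the hearing.
The filler 'which painting' is interpreted as the direct object of 'endorse'. Wh-movement fronts it, leaving a gap right after 'endorse':
Which painting may Ingrid endorse ___ at the hearing?
'endorse' is word 5.

5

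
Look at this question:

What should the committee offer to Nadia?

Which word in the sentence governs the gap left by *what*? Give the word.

Underlying clause: The committee should offer what to Nadia.
'what' functions as the direct object of 'offer'. Fronting leaves a gap immediately after 'offer':
What should the committee offer ___ to Nadia?

offer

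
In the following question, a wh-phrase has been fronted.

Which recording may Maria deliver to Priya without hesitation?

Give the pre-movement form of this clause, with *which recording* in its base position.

Maria may deliver which recording to Priya without hesitation.

'which recording' is the direct object of 'deliver'. Wh-movement fronts it, leaving a gap right after 'deliver':
Which recording may Maria deliver ___ to Priya without hesitation?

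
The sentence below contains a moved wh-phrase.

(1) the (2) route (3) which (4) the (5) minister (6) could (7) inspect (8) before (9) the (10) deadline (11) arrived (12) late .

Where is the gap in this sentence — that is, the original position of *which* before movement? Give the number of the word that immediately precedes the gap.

7

'which' functions as the direct object of 'inspect'. Wh-movement fronts it, leaving a gap right after 'inspect':
The route which the minister could inspect ___ before the deadline arrived late.
'inspect' is word 7.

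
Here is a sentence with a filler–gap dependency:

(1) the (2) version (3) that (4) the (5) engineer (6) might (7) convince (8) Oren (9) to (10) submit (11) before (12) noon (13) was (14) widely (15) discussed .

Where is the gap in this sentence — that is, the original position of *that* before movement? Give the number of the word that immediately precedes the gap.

10

'that' is the direct object of 'submit'. It moves to the left edge, and the trace sits right after 'submit':
The version that the engineer might convince Oren to submit ___ before noon was widely discussed.
'submit' is word 10.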